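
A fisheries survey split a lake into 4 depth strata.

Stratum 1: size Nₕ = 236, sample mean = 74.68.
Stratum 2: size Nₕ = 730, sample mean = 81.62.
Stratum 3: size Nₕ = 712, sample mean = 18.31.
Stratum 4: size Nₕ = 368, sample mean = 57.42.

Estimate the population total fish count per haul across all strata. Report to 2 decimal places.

Population total = Σ Nₕ·x̄ₕ (each stratum's size times its mean).
236·74.68 + 730·81.62 + 712·18.31 + 368·57.42 = 17624.48 + 59582.6 + 13036.72 + 21130.56 = 111374.36.

111374.36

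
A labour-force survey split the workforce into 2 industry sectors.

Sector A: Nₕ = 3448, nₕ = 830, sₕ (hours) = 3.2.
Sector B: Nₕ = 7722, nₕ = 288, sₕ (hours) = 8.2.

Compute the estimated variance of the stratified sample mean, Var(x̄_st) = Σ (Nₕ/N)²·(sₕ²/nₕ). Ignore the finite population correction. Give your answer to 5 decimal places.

N = 11170; Wₕ = Nₕ/N.
sector A: (3448/11170)²·3.2²/830 = 0.00117557
sector B: (7722/11170)²·8.2²/288 = 0.11158054
Sum = 0.11275612 → 0.11276.

0.11276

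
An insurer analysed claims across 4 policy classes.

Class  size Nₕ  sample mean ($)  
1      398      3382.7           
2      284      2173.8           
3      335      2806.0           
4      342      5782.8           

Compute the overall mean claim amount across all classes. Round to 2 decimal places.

3591.91

N = 398 + 284 + 335 + 342 = 1359.
The stratified mean weights each stratum mean by its population share Nₕ/N.
Σ Nₕx̄ₕ = 398·3382.7 + 284·2173.8 + 335·2806.0 + 342·5782.8 = 1346314.6 + 617359.2 + 940010 + 1977717.6 = 4881401.4.
Divide by N: 4881401.4 / 1359 = 3591.9068... → 3591.91.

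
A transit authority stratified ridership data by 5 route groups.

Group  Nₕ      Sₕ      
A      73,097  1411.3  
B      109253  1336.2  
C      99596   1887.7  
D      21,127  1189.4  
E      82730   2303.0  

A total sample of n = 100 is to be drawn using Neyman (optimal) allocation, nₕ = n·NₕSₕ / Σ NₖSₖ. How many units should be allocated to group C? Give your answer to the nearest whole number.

Σ NₕSₕ = 73097·1411.3 + 109253·1336.2 + 99596·1887.7 + 21127·1189.4 + 82730·2303.0 = 652808667.7.
Share for C: 188007369.2/652808667.7 = 0.28800.
n_C = 100 × 0.28800 = 28.800... → 29.

29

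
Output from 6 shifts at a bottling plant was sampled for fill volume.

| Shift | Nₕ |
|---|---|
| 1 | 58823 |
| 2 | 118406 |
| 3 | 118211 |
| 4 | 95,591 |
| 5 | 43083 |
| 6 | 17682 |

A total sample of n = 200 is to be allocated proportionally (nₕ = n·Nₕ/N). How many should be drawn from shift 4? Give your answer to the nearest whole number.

N = 58823 + 118406 + 118211 + 95591 + 43083 + 17682 = 451796.
n_4 = 200·95591/451796 = 42.316... → 42.

42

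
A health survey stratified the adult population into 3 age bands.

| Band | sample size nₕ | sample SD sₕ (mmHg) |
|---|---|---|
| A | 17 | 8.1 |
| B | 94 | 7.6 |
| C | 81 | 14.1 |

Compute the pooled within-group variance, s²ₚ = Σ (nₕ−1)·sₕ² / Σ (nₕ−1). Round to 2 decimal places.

118.13

A: (17−1)·8.1² = 16·65.61 = 1049.76
B: (94−1)·7.6² = 93·57.76 = 5371.68
C: (81−1)·14.1² = 80·198.81 = 15904.8
Numerator = 22326.24; denominator = Σ(nₕ−1) = 189.
s²ₚ = 22326.24/189 = 118.1283... → 118.13.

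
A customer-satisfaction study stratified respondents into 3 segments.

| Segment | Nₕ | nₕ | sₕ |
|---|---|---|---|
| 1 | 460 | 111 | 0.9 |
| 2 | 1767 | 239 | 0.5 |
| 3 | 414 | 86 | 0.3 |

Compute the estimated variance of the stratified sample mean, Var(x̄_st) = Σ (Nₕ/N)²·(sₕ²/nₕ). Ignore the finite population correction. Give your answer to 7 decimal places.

N = 2641. Term for each stratum: Wₕ²sₕ²/nₕ.
Var(x̄_st) = 0.0002213813 + 0.0004682507 + 0.0000257163 = 0.0007153482 → 0.0007153.

0.0007153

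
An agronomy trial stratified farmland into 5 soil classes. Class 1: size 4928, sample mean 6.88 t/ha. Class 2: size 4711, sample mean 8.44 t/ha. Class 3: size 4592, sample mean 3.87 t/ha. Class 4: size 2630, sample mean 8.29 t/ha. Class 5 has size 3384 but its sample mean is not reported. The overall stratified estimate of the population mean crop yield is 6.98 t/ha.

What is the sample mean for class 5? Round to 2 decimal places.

8.30

N = 4928 + 4711 + 4592 + 2630 + 3384 = 20245.
Overall total = μ·N = 6.98·20245 = 141310.1.
Subtract the known strata: 4928·6.88 + 4711·8.44 + 4592·3.87 + 2630·8.29 = 113239.22.
Remaining total for class 5: 141310.1 − 113239.22 = 28070.88.
Divide by its size: 28070.88 / 3384 = 8.2952... → 8.30.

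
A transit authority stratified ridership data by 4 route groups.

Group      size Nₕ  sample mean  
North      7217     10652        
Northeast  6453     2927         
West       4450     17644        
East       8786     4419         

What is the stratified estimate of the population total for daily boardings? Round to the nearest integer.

Population total = Σ Nₕ·x̄ₕ (each stratum's size times its mean).
7217·10652 + 6453·2927 + 4450·17644 + 8786·4419 = 76875484 + 18887931 + 78515800 + 38825334 = 213104549.

213104549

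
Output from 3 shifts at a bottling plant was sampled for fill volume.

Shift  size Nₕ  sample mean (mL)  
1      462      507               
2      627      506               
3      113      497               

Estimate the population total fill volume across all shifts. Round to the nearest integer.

Population total = Σ Nₕ·x̄ₕ (each stratum's size times its mean).
462·507 + 627·506 + 113·497 = 234234 + 317262 + 56161 = 607657.

607657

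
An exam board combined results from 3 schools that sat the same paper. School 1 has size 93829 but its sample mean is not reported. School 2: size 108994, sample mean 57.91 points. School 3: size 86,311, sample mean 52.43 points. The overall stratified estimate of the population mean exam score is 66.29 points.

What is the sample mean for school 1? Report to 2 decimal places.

88.77

N = 93829 + 108994 + 86311 = 289134.
Overall total = μ·N = 66.29·289134 = 19166692.86.
Subtract the known strata: 108994·57.91 + 86311·52.43 = 10837128.27.
Remaining total for school 1: 19166692.86 − 10837128.27 = 8329564.59.
Divide by its size: 8329564.59 / 93829 = 88.7739... → 88.77.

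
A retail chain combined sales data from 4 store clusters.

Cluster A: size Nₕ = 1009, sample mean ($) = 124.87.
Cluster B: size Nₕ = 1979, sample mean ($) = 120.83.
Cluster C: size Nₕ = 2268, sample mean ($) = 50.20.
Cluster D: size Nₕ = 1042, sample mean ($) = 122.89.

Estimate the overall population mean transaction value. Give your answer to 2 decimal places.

96.38

x̄_st = (Σ Nₕx̄ₕ) / (Σ Nₕ) = (1009·124.87 + 1979·120.83 + 2268·50.20 + 1042·122.89) / 6298
= 607021.38 / 6298 = 96.3832... → 96.38.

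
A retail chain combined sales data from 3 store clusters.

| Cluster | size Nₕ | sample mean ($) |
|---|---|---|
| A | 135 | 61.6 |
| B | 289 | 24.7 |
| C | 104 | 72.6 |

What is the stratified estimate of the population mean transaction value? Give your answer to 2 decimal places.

43.57

x̄_st = (Σ Nₕx̄ₕ) / (Σ Nₕ) = (135·61.6 + 289·24.7 + 104·72.6) / 528
= 23004.7 / 528 = 43.5695... → 43.57.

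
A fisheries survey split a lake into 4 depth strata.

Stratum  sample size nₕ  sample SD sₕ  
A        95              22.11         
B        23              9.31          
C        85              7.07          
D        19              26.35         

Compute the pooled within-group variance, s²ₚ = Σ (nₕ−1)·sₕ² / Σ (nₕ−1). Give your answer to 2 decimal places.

Degrees of freedom: 94 + 22 + 84 + 18 = 218.
Σ(nₕ−1)sₕ² = 94·488.8521 + 22·86.6761 + 84·49.9849 + 18·694.3225 = 64555.5082.
s²ₚ = 64555.5082 / 218 = 296.1262... → 296.13.

296.13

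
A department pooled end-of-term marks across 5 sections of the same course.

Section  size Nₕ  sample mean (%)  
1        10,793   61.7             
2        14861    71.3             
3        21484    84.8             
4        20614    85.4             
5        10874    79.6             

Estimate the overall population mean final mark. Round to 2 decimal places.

x̄_st = (Σ Nₕx̄ₕ) / (Σ Nₕ) = (10793·61.7 + 14861·71.3 + 21484·84.8 + 20614·85.4 + 10874·79.6) / 78626
= 6173366.6 / 78626 = 78.5156... → 78.52.

78.52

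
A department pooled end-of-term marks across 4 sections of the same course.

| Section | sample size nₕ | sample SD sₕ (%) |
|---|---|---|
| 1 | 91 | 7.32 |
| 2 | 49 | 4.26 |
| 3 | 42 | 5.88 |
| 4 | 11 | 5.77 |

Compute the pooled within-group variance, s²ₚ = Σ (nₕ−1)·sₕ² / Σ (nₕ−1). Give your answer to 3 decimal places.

39.386

1: (91−1)·7.32² = 90·53.5824 = 4822.416
2: (49−1)·4.26² = 48·18.1476 = 871.0848
3: (42−1)·5.88² = 41·34.5744 = 1417.5504
4: (11−1)·5.77² = 10·33.2929 = 332.929
Numerator = 7443.9802; denominator = Σ(nₕ−1) = 189.
s²ₚ = 7443.9802/189 = 39.38614... → 39.386.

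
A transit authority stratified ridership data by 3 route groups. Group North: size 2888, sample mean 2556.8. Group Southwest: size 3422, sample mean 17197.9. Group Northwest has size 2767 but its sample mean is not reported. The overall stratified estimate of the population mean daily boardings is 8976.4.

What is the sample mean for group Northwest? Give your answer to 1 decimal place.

Σ Nₕx̄ₕ = N·μ, so 2767·x̄_Northwest = 9077·8976.4 − (2888·2556.8 + 3422·17197.9).
= 81478782.8 − 66235252.2 = 15243530.6.
x̄_Northwest = 15243530.6 / 2767 = 5509.046... → 5509.0.

5509.0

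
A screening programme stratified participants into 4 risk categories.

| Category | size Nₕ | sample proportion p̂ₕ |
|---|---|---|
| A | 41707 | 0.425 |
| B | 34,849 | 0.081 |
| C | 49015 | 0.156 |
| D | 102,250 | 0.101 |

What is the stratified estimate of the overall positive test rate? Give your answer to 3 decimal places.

Wₕ = Nₕ/N with N = 227821: 0.1831, 0.1530, 0.2151, 0.4488.
p̂_st = 0.1831·0.425 + 0.1530·0.081 + 0.2151·0.156 + 0.4488·0.101 ≈ 0.16909... → 0.169.

0.169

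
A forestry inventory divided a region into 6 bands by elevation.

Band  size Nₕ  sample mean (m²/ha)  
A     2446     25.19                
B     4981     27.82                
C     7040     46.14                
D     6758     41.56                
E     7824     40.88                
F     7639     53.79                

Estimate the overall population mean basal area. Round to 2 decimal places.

x̄_st = (Σ Nₕx̄ₕ) / (Σ Nₕ) = (2446·25.19 + 4981·27.82 + 7040·46.14 + 6758·41.56 + 7824·40.88 + 7639·53.79) / 36688
= 1536621.17 / 36688 = 41.8835... → 41.88.

41.88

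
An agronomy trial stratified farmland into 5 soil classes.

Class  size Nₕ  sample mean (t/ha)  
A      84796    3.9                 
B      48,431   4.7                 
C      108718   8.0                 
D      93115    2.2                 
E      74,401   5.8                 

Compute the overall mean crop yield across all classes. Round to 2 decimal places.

x̄_st = (Σ Nₕx̄ₕ) / (Σ Nₕ) = (84796·3.9 + 48431·4.7 + 108718·8.0 + 93115·2.2 + 74401·5.8) / 409461
= 2064452.9 / 409461 = 5.0419... → 5.04.

5.04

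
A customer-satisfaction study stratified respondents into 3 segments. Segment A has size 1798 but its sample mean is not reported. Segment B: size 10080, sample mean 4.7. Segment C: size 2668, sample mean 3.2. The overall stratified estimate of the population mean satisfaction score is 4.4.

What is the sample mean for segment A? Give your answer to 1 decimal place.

4.5

N = 1798 + 10080 + 2668 = 14546.
Overall total = μ·N = 4.4·14546 = 64002.4.
Subtract the known strata: 10080·4.7 + 2668·3.2 = 55913.6.
Remaining total for segment A: 64002.4 − 55913.6 = 8088.8.
Divide by its size: 8088.8 / 1798 = 4.499... → 4.5.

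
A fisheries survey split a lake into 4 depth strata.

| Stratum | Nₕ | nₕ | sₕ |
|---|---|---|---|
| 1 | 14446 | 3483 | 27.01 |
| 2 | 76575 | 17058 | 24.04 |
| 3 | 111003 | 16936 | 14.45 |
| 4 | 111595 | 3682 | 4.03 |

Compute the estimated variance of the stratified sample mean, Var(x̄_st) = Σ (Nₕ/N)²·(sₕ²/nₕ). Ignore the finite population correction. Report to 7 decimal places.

0.0045672

N = 313619; Wₕ = Nₕ/N.
stratum 1: (14446/313619)²·27.01²/3483 = 0.0004444124
stratum 2: (76575/313619)²·24.04²/17058 = 0.0020198080
stratum 3: (111003/313619)²·14.45²/16936 = 0.0015445058
stratum 4: (111595/313619)²·4.03²/3682 = 0.0005584844
Sum = 0.0045672107 → 0.0045672.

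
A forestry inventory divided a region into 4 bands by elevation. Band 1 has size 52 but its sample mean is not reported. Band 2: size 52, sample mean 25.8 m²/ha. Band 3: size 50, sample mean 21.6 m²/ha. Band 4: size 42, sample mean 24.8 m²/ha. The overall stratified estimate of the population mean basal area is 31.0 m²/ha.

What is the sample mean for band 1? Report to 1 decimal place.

50.2

Σ Nₕx̄ₕ = N·μ, so 52·x̄_1 = 196·31.0 − (52·25.8 + 50·21.6 + 42·24.8).
= 6076 − 3463.2 = 2612.8.
x̄_1 = 2612.8 / 52 = 50.246... → 50.2.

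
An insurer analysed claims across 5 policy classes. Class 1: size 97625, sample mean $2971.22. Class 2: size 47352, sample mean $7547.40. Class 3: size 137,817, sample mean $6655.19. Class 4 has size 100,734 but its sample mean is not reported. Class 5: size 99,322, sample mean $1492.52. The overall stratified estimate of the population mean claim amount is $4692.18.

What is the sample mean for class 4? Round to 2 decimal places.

N = 97625 + 47352 + 137817 + 100734 + 99322 = 482850.
Overall total = μ·N = 4692.18·482850 = 2265619113.
Subtract the known strata: 97625·2971.22 + 47352·7547.40 + 137817·6655.19 + 99322·1492.52 = 1712888228.97.
Remaining total for class 4: 2265619113 − 1712888228.97 = 552730884.03.
Divide by its size: 552730884.03 / 100734 = 5487.0340... → 5487.03.

5487.03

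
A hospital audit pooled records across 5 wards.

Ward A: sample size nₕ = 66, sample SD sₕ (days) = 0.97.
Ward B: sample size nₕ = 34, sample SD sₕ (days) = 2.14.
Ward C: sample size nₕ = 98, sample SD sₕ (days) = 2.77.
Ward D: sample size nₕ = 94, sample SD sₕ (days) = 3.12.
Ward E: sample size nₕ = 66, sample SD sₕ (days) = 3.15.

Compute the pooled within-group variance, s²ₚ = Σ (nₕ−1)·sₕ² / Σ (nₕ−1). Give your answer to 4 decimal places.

7.1015

Degrees of freedom: 65 + 33 + 97 + 93 + 65 = 353.
Σ(nₕ−1)sₕ² = 65·0.9409 + 33·4.5796 + 97·7.6729 + 93·9.7344 + 65·9.9225 = 2506.8183.
s²ₚ = 2506.8183 / 353 = 7.101468... → 7.1015.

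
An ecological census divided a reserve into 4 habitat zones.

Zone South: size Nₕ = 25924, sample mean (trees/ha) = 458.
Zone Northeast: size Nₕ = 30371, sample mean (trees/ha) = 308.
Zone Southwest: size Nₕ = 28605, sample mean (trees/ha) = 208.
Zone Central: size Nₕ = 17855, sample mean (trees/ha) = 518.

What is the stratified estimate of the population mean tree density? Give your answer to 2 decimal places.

354.50

N = 25924 + 30371 + 28605 + 17855 = 102755.
Weight each subgroup mean by Nₕ/N and sum.
Σ Nₕx̄ₕ = 25924·458 + 30371·308 + 28605·208 + 17855·518 = 11873192 + 9354268 + 5949840 + 9248890 = 36426190.
Divide by N: 36426190 / 102755 = 354.4955... → 354.50.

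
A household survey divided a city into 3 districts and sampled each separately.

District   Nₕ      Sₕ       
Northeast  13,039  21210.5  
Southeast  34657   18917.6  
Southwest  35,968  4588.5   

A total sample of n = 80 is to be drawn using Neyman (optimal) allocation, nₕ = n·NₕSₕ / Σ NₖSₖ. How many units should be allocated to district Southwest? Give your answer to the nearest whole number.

12

Σ NₕSₕ = 13039·21210.5 + 34657·18917.6 + 35968·4588.5 = 1097230140.7.
Share for Southwest: 165039168/1097230140.7 = 0.15041.
n_Southwest = 80 × 0.15041 = 12.033... → 12.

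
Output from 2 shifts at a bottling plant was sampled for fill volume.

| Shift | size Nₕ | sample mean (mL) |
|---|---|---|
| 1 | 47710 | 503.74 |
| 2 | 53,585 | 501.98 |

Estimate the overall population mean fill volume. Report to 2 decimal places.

N = 101295; weights Wₕ = Nₕ/N = (0.4710, 0.5290).
x̄_st = Σ Wₕ·x̄ₕ = 0.4710·503.74 + 0.5290·501.98 ≈ 502.8090...
→ 502.81.

502.81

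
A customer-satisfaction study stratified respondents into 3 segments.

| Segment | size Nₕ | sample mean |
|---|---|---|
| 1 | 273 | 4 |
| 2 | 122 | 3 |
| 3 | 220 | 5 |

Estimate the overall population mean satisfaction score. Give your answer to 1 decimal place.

N = 615; weights Wₕ = Nₕ/N = (0.4439, 0.1984, 0.3577).
x̄_st = Σ Wₕ·x̄ₕ = 0.4439·4 + 0.1984·3 + 0.3577·5 ≈ 4.159...
→ 4.2.

4.2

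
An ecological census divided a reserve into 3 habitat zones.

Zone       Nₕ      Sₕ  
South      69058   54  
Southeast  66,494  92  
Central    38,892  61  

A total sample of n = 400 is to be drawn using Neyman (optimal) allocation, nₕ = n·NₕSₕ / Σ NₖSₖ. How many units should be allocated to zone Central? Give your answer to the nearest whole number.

Σ NₕSₕ = 69058·54 + 66494·92 + 38892·61 = 12218992.
Share for Central: 2372412/12218992 = 0.19416.
n_Central = 400 × 0.19416 = 77.663... → 78.

78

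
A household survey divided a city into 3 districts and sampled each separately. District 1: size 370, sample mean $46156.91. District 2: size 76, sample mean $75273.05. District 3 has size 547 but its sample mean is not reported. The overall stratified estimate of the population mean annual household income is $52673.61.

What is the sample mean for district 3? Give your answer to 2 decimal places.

Σ Nₕx̄ₕ = N·μ, so 547·x̄_3 = 993·52673.61 − (370·46156.91 + 76·75273.05).
= 52304894.73 − 22798808.5 = 29506086.23.
x̄_3 = 29506086.23 / 547 = 53941.6567... → 53941.66.

53941.66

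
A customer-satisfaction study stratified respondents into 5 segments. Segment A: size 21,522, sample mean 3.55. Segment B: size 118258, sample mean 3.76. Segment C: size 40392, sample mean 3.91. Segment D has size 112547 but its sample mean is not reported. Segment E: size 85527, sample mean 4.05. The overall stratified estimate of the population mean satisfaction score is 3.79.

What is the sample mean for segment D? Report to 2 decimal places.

3.63

N = 21522 + 118258 + 40392 + 112547 + 85527 = 378246.
Overall total = μ·N = 3.79·378246 = 1433552.34.
Subtract the known strata: 21522·3.55 + 118258·3.76 + 40392·3.91 + 85527·4.05 = 1025370.25.
Remaining total for segment D: 1433552.34 − 1025370.25 = 408182.09.
Divide by its size: 408182.09 / 112547 = 3.6268... → 3.63.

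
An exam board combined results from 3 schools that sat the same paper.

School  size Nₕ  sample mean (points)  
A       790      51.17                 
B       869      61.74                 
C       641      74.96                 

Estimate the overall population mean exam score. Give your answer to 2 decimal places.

61.79

N = 790 + 869 + 641 = 2300.
Overall mean = Σ (Nₕ/N)·x̄ₕ — weight by population share, not a simple average.
Σ Nₕx̄ₕ = 790·51.17 + 869·61.74 + 641·74.96 = 40424.3 + 53652.06 + 48049.36 = 142125.72.
Divide by N: 142125.72 / 2300 = 61.7938... → 61.79.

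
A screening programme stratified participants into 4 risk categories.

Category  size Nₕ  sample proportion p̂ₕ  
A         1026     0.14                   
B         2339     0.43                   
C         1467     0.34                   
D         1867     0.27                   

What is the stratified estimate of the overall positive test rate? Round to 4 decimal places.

N = 1026 + 2339 + 1467 + 1867 = 6699.
Overall proportion = Σ (Nₕ/N)·p̂ₕ.
Σ Nₕp̂ₕ = 143.64 + 1005.77 + 498.78 + 504.09 = 2152.28.
2152.28 / 6699 = 0.321284... → 0.3213.

0.3213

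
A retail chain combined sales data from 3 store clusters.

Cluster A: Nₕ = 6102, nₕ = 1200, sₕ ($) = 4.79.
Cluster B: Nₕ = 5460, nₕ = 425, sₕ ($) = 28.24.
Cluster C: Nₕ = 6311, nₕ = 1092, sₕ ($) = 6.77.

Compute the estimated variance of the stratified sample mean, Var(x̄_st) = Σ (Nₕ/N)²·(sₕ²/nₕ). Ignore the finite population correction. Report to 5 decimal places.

N = 17873. Term for each stratum: Wₕ²sₕ²/nₕ.
Var(x̄_st) = 0.00222864 + 0.17511802 + 0.00523307 = 0.18257972 → 0.18258.

0.18258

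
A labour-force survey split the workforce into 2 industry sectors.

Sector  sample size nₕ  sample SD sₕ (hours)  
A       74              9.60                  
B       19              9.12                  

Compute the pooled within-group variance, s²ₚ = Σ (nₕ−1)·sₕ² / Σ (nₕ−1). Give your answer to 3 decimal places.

90.383

Degrees of freedom: 73 + 18 = 91.
Σ(nₕ−1)sₕ² = 73·92.16 + 18·83.1744 = 8224.8192.
s²ₚ = 8224.8192 / 91 = 90.38263... → 90.383.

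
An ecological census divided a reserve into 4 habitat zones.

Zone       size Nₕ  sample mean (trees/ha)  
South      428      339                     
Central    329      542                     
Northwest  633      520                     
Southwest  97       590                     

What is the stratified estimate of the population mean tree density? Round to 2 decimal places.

N = 428 + 329 + 633 + 97 = 1487.
The stratified mean weights each stratum mean by its population share Nₕ/N.
Σ Nₕx̄ₕ = 428·339 + 329·542 + 633·520 + 97·590 = 145092 + 178318 + 329160 + 57230 = 709800.
Divide by N: 709800 / 1487 = 477.3369... → 477.34.

477.34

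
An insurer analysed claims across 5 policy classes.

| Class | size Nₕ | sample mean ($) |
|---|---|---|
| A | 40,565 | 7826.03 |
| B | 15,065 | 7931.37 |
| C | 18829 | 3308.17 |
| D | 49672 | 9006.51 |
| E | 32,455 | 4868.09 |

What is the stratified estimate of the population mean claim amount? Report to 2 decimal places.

7054.29

x̄_st = (Σ Nₕx̄ₕ) / (Σ Nₕ) = (40565·7826.03 + 15065·7931.37 + 18829·3308.17 + 49672·9006.51 + 32455·4868.09) / 156586
= 1104603754.6 / 156586 = 7054.2945... → 7054.29.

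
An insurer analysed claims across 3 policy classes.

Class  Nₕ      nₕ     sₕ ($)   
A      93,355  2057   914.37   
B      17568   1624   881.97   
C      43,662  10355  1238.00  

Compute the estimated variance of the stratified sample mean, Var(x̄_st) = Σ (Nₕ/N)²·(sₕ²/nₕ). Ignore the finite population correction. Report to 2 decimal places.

N = 154585. Term for each stratum: Wₕ²sₕ²/nₕ.
Var(x̄_st) = 148.23478 + 6.18631 + 11.80766 = 166.22874 → 166.23.

166.23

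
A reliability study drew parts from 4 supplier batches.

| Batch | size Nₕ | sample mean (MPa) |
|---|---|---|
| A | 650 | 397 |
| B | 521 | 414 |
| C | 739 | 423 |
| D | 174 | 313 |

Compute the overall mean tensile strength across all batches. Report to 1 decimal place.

N = 650 + 521 + 739 + 174 = 2084.
The stratified mean weights each stratum mean by its population share Nₕ/N.
Σ Nₕx̄ₕ = 650·397 + 521·414 + 739·423 + 174·313 = 258050 + 215694 + 312597 + 54462 = 840803.
Divide by N: 840803 / 2084 = 403.456... → 403.5.

403.5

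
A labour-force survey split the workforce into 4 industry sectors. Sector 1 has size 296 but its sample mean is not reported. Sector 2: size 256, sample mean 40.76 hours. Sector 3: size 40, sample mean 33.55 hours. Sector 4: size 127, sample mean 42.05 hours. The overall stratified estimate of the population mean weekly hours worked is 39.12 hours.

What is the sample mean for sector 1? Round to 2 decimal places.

37.20

Σ Nₕx̄ₕ = N·μ, so 296·x̄_1 = 719·39.12 − (256·40.76 + 40·33.55 + 127·42.05).
= 28127.28 − 17116.91 = 11010.37.
x̄_1 = 11010.37 / 296 = 37.1972... → 37.20.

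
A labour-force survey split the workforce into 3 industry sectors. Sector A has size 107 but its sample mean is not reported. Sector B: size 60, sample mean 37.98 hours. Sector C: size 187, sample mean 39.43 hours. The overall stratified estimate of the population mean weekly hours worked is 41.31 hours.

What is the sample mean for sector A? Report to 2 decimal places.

Σ Nₕx̄ₕ = N·μ, so 107·x̄_A = 354·41.31 − (60·37.98 + 187·39.43).
= 14623.74 − 9652.21 = 4971.53.
x̄_A = 4971.53 / 107 = 46.4629... → 46.46.

46.46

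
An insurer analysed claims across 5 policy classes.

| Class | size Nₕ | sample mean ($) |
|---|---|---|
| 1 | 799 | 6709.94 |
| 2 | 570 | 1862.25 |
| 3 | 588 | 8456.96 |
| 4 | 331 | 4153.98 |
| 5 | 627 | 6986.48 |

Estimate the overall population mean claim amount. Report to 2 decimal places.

N = 799 + 570 + 588 + 331 + 627 = 2915.
Weight each subgroup mean by Nₕ/N and sum.
Σ Nₕx̄ₕ = 799·6709.94 + 570·1862.25 + 588·8456.96 + 331·4153.98 + 627·6986.48 = 5361242.06 + 1061482.5 + 4972692.48 + 1374967.38 + 4380522.96 = 17150907.38.
Divide by N: 17150907.38 / 2915 = 5883.6732... → 5883.67.

5883.67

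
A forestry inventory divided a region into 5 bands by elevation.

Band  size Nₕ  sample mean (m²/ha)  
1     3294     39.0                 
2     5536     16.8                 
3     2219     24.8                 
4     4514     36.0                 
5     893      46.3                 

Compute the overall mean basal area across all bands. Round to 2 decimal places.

29.19

N = 3294 + 5536 + 2219 + 4514 + 893 = 16456.
Overall mean = Σ (Nₕ/N)·x̄ₕ — weight by population share, not a simple average.
Σ Nₕx̄ₕ = 3294·39.0 + 5536·16.8 + 2219·24.8 + 4514·36.0 + 893·46.3 = 128466 + 93004.8 + 55031.2 + 162504 + 41345.9 = 480351.9.
Divide by N: 480351.9 / 16456 = 29.1901... → 29.19.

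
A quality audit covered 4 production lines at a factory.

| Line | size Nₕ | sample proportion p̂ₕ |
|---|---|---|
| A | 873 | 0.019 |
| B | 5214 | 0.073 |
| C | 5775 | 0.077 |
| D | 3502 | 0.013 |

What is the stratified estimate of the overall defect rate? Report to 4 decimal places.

0.0578

Wₕ = Nₕ/N with N = 15364: 0.0568, 0.3394, 0.3759, 0.2279.
p̂_st = 0.0568·0.019 + 0.3394·0.073 + 0.3759·0.077 + 0.2279·0.013 ≈ 0.057759... → 0.0578.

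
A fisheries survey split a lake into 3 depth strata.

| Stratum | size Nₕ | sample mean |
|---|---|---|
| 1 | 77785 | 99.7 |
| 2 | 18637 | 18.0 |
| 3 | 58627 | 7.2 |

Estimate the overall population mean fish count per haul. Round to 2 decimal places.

54.90

N = 155049; weights Wₕ = Nₕ/N = (0.5017, 0.1202, 0.3781).
x̄_st = Σ Wₕ·x̄ₕ = 0.5017·99.7 + 0.1202·18.0 + 0.3781·7.2 ≈ 54.9036...
→ 54.90.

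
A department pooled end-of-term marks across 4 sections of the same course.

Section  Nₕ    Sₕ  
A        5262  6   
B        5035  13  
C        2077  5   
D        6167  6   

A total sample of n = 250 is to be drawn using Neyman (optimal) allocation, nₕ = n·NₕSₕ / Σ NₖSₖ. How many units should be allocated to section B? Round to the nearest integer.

113

A: NₕSₕ = 5262·6 = 31572
B: NₕSₕ = 5035·13 = 65455
C: NₕSₕ = 2077·5 = 10385
D: NₕSₕ = 6167·6 = 37002
Σ NₕSₕ = 144414.
n_B = 250·65455/144414 = 113.311... → 113.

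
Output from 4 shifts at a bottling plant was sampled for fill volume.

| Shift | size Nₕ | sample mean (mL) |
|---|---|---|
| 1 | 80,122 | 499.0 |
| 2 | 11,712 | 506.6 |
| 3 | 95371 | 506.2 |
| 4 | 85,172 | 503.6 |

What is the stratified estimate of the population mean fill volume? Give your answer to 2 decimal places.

N = 80122 + 11712 + 95371 + 85172 = 272377.
The stratified mean weights each stratum mean by its population share Nₕ/N.
Σ Nₕx̄ₕ = 80122·499.0 + 11712·506.6 + 95371·506.2 + 85172·503.6 = 39980878 + 5933299.2 + 48276800.2 + 42892619.2 = 137083596.6.
Divide by N: 137083596.6 / 272377 = 503.2862... → 503.29.

503.29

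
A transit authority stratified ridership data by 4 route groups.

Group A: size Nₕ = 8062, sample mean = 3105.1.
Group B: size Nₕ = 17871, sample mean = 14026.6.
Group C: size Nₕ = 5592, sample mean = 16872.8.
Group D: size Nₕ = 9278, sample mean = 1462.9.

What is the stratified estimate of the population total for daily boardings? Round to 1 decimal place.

Estimate total by summing Nₕ·x̄ₕ over strata.
8062·3105.1 + 17871·14026.6 + 5592·16872.8 + 9278·1462.9 = 25033316.2 + 250669368.6 + 94352697.6 + 13572786.2 = 383628168.6.

383628168.6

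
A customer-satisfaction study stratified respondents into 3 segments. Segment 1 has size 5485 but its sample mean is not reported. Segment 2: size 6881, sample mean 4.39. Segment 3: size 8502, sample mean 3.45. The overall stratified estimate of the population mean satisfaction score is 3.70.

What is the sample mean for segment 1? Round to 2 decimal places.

3.22

Σ Nₕx̄ₕ = N·μ, so 5485·x̄_1 = 20868·3.70 − (6881·4.39 + 8502·3.45).
= 77211.6 − 59539.49 = 17672.11.
x̄_1 = 17672.11 / 5485 = 3.2219... → 3.22.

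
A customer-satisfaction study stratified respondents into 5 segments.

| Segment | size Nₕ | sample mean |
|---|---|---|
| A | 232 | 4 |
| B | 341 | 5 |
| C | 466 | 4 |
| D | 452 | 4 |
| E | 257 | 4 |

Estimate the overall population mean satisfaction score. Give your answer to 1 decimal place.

4.2

N = 1748; weights Wₕ = Nₕ/N = (0.1327, 0.1951, 0.2666, 0.2586, 0.1470).
x̄_st = Σ Wₕ·x̄ₕ = 0.1327·4 + 0.1951·5 + 0.2666·4 + 0.2586·4 + 0.1470·4 ≈ 4.195...
→ 4.2.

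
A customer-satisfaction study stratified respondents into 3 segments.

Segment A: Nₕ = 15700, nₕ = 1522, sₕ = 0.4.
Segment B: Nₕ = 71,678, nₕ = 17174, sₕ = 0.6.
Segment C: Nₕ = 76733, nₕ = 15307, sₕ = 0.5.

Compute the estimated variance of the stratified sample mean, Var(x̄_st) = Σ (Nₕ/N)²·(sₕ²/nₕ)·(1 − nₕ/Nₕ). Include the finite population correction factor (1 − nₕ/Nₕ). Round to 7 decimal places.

0.0000068

N = 164111; Wₕ = Nₕ/N.
segment A: (15700/164111)²·0.4²/1522·(1 − 1522/15700) = 0.0000008688
segment B: (71678/164111)²·0.6²/17174·(1 − 17174/71678) = 0.0000030407
segment C: (76733/164111)²·0.5²/15307·(1 − 15307/76733) = 0.0000028583
Sum = 0.0000067678 → 0.0000068.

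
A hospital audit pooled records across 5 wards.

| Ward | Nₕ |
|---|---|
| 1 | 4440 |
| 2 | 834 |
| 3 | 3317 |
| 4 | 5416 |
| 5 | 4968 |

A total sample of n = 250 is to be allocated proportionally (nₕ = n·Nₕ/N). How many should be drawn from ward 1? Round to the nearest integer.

58

N = 4440 + 834 + 3317 + 5416 + 4968 = 18975.
n_1 = 250·4440/18975 = 58.498... → 58.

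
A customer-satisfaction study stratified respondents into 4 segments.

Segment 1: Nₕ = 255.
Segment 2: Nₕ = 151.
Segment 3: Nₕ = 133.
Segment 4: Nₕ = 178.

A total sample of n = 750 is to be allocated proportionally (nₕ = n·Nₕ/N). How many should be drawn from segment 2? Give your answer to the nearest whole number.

Share of segment 2 = 151/717 = 0.21060.
Allocate 750 × 0.21060 = 157.950... → 158.

158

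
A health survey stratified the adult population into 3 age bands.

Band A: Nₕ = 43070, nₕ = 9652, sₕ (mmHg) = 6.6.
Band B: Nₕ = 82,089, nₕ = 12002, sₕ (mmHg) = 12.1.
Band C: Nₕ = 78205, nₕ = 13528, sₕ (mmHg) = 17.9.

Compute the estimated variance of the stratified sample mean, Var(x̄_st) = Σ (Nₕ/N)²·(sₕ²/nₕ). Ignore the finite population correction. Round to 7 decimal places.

N = 203364. Term for each stratum: Wₕ²sₕ²/nₕ.
Var(x̄_st) = 0.0002024287 + 0.0019876454 + 0.0035026227 = 0.0056926968 → 0.0056927.

0.0056927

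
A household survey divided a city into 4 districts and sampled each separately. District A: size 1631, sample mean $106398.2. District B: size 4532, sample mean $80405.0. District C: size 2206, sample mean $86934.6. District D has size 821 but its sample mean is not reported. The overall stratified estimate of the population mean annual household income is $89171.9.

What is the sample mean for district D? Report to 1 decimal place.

109355.8

N = 1631 + 4532 + 2206 + 821 = 9190.
Overall total = μ·N = 89171.9·9190 = 819489761.
Subtract the known strata: 1631·106398.2 + 4532·80405.0 + 2206·86934.6 = 729708651.8.
Remaining total for district D: 819489761 − 729708651.8 = 89781109.2.
Divide by its size: 89781109.2 / 821 = 109355.797... → 109355.8.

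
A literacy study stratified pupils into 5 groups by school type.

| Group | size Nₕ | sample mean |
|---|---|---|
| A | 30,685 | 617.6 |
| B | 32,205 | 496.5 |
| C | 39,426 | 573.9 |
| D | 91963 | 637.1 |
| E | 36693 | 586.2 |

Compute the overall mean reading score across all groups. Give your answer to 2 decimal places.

N = 30685 + 32205 + 39426 + 91963 + 36693 = 230972.
Overall mean = Σ (Nₕ/N)·x̄ₕ — weight by population share, not a simple average.
Σ Nₕx̄ₕ = 30685·617.6 + 32205·496.5 + 39426·573.9 + 91963·637.1 + 36693·586.2 = 18951056 + 15989782.5 + 22626581.4 + 58589627.3 + 21509436.6 = 137666483.8.
Divide by N: 137666483.8 / 230972 = 596.0311... → 596.03.

596.03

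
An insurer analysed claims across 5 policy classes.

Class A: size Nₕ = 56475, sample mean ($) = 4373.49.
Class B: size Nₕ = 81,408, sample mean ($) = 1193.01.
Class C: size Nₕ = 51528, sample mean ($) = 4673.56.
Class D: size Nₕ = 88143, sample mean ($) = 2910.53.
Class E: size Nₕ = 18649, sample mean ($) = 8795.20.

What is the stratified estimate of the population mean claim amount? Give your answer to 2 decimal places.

3394.62

x̄_st = (Σ Nₕx̄ₕ) / (Σ Nₕ) = (56475·4373.49 + 81408·1193.01 + 51528·4673.56 + 88143·2910.53 + 18649·8795.20) / 296203
= 1005497136.1 / 296203 = 3394.6217... → 3394.62.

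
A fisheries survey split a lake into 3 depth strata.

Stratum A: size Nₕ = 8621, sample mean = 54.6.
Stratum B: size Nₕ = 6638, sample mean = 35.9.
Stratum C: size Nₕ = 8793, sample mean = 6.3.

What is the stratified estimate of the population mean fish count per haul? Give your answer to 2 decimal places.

N = 8621 + 6638 + 8793 = 24052.
The stratified mean weights each stratum mean by its population share Nₕ/N.
Σ Nₕx̄ₕ = 8621·54.6 + 6638·35.9 + 8793·6.3 = 470706.6 + 238304.2 + 55395.9 = 764406.7.
Divide by N: 764406.7 / 24052 = 31.7814... → 31.78.

31.78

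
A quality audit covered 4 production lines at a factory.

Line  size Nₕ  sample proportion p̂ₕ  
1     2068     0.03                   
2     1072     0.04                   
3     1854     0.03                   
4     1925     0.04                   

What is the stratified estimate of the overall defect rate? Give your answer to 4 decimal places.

Wₕ = Nₕ/N with N = 6919: 0.2989, 0.1549, 0.2680, 0.2782.
p̂_st = 0.2989·0.03 + 0.1549·0.04 + 0.2680·0.03 + 0.2782·0.04 ≈ 0.034332... → 0.0343.

0.0343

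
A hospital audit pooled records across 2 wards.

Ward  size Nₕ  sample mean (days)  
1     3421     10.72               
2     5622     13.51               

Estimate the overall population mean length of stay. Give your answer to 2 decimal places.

N = 3421 + 5622 = 9043.
The stratified mean weights each stratum mean by its population share Nₕ/N.
Σ Nₕx̄ₕ = 3421·10.72 + 5622·13.51 = 36673.12 + 75953.22 = 112626.34.
Divide by N: 112626.34 / 9043 = 12.4545... → 12.45.

12.45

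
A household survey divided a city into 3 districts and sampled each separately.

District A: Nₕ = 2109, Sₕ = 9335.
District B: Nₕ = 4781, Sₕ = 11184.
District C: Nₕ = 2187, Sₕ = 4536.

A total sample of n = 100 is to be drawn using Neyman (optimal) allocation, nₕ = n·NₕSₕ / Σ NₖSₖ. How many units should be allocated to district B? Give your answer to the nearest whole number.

64

Σ NₕSₕ = 2109·9335 + 4781·11184 + 2187·4536 = 83078451.
Share for B: 53470704/83078451 = 0.64362.
n_B = 100 × 0.64362 = 64.362... → 64.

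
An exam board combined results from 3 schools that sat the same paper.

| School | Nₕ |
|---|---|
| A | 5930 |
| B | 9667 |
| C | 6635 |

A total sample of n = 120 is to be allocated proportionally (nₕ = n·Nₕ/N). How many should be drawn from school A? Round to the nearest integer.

32

Share of school A = 5930/22232 = 0.26673.
Allocate 120 × 0.26673 = 32.008... → 32.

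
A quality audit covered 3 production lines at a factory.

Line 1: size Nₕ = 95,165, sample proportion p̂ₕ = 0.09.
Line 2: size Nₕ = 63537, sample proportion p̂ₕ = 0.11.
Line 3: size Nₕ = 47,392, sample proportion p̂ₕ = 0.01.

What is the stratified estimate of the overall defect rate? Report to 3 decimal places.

Wₕ = Nₕ/N with N = 206094: 0.4618, 0.3083, 0.2300.
p̂_st = 0.4618·0.09 + 0.3083·0.11 + 0.2300·0.01 ≈ 0.07777... → 0.078.

0.078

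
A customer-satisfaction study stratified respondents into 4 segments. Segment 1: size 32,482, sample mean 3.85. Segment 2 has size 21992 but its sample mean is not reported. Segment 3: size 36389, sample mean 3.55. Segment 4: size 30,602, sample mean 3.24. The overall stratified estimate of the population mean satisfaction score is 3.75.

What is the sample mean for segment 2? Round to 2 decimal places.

4.64

N = 32482 + 21992 + 36389 + 30602 = 121465.
Overall total = μ·N = 3.75·121465 = 455493.75.
Subtract the known strata: 32482·3.85 + 36389·3.55 + 30602·3.24 = 353387.13.
Remaining total for segment 2: 455493.75 − 353387.13 = 102106.62.
Divide by its size: 102106.62 / 21992 = 4.6429... → 4.64.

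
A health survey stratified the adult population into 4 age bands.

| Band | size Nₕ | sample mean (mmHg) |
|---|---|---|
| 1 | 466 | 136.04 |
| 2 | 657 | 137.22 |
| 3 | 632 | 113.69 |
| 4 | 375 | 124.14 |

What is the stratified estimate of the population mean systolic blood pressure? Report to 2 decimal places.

127.68

x̄_st = (Σ Nₕx̄ₕ) / (Σ Nₕ) = (466·136.04 + 657·137.22 + 632·113.69 + 375·124.14) / 2130
= 271952.76 / 2130 = 127.6774... → 127.68.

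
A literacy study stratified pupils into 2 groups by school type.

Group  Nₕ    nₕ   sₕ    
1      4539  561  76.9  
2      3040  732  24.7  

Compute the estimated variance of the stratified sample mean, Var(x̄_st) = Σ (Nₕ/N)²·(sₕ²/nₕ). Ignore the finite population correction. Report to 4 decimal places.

3.9149

N = 7579. Term for each stratum: Wₕ²sₕ²/nₕ.
Var(x̄_st) = 3.7808232 + 0.1340930 = 3.9149162 → 3.9149.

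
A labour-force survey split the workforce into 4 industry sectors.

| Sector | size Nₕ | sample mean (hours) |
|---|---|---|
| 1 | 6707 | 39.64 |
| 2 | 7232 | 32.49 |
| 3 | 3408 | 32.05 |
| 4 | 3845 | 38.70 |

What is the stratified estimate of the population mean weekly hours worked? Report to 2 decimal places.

35.81

N = 6707 + 7232 + 3408 + 3845 = 21192.
Overall mean = Σ (Nₕ/N)·x̄ₕ — weight by population share, not a simple average.
Σ Nₕx̄ₕ = 6707·39.64 + 7232·32.49 + 3408·32.05 + 3845·38.70 = 265865.48 + 234967.68 + 109226.4 + 148801.5 = 758861.06.
Divide by N: 758861.06 / 21192 = 35.8088... → 35.81.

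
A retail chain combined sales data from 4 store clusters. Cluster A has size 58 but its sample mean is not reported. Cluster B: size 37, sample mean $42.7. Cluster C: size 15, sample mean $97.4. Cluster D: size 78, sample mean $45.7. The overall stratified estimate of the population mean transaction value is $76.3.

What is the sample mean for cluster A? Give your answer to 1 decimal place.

N = 58 + 37 + 15 + 78 = 188.
Overall total = μ·N = 76.3·188 = 14344.4.
Subtract the known strata: 37·42.7 + 15·97.4 + 78·45.7 = 6605.5.
Remaining total for cluster A: 14344.4 − 6605.5 = 7738.9.
Divide by its size: 7738.9 / 58 = 133.429... → 133.4.

133.4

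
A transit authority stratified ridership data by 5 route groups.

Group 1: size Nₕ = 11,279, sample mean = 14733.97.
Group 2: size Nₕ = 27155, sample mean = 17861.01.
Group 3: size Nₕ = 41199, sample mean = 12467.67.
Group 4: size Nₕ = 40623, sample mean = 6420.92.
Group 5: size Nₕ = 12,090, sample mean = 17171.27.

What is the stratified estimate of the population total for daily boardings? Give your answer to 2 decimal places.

Estimate total by summing Nₕ·x̄ₕ over strata.
11279·14733.97 + 27155·17861.01 + 41199·12467.67 + 40623·6420.92 + 12090·17171.27 = 166184447.63 + 485015726.55 + 513655536.33 + 260837033.16 + 207600654.3 = 1633293397.97.

1633293397.97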